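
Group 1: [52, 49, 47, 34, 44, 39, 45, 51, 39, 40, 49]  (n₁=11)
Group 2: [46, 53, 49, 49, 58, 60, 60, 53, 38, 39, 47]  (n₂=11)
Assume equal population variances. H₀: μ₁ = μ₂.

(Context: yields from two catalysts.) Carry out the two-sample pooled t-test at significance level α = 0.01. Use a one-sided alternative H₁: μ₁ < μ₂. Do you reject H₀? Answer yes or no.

x̄₁=44.455, s₁=5.803, n₁=11
x̄₂=50.182, s₂=7.574, n₂=11
s_p² = [10·5.803² + 10·7.574²]/20 = 45.5182
SE = √(s_p²·(1/11+1/11)) = 2.8768
t = (44.455−50.182)/2.8768 = -1.9908
df = 20
p-value (one-sided, H₁ less) = 0.03017
At α=0.01: p ≥ α → fail to reject H₀

reject H₀: no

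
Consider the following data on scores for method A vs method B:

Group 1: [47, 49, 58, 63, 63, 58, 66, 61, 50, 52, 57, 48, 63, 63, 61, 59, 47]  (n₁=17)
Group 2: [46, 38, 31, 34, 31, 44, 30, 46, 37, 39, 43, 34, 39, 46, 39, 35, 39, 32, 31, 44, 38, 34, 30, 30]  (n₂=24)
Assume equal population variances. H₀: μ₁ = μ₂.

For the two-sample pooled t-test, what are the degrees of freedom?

degrees of freedom = 39

df = n₁ + n₂ − 2 = 17 + 24 − 2 = 39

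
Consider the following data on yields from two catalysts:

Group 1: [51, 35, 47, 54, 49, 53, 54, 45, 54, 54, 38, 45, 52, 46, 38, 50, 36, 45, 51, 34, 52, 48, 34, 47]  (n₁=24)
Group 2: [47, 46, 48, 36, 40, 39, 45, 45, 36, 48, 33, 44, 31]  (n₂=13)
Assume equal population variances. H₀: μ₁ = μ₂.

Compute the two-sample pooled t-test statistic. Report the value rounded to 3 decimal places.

x̄₁=46.333, s₁=6.901, n₁=24
x̄₂=41.385, s₂=5.895, n₂=13
s_p² = [23·6.901² + 12·5.895²]/35 = 43.2117
SE = √(s_p²·(1/24+1/13)) = 2.2637
t = (46.333−41.385)/2.2637 = 2.1861
df = 35

test statistic = 2.186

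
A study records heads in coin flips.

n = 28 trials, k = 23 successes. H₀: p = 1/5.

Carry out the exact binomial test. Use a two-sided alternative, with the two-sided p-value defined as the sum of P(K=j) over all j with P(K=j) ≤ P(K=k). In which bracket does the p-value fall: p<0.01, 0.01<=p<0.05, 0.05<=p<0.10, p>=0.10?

Exact binomial: n=28, k=23, p₀=1/5=0.2000
P(X=j) = C(n,j)·p₀^j·(1−p₀)^(n−j); p = Σ P(X=j) over j with P(X=j) ≤ P(X=23)
p-value (two-sided) = 0.00000
→ bracket: p<0.01

p-value bracket: p<0.01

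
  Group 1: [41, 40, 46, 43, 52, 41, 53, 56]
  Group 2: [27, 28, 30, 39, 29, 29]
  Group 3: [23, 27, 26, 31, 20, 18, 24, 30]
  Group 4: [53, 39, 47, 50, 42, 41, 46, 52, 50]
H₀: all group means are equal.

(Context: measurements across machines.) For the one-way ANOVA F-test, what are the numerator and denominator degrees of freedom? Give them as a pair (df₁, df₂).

k = 4 groups, N = 31 total
df = (k−1, N−k) = (4−1, 31−4) = (3, 27)

degrees of freedom = [3, 27]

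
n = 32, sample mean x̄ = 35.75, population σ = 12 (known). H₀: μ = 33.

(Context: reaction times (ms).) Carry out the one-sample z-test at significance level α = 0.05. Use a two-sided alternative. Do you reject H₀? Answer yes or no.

SE = σ/√n = 12/√32 = 2.1213
z = (x̄−μ₀)/SE = (35.75−33)/2.1213 = 1.2964
p-value (two-sided) = 0.19485
At α=0.05: p ≥ α → fail to reject H₀

reject H₀: no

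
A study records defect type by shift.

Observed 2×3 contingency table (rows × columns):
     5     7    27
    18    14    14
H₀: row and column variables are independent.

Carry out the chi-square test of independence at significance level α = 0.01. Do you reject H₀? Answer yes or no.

reject H₀: yes

Row totals [39, 46], col totals [23, 21, 41], n=85
χ² = (5−10.55)²/10.55 + (7−9.64)²/9.64 + (27−18.81)²/18.81 + (18−12.45)²/12.45 + (14−11.36)²/11.36 + (14−22.19)²/22.19 = 13.3170
df = 2
p-value (upper-tail) = 0.00128
At α=0.01: p < α → reject H₀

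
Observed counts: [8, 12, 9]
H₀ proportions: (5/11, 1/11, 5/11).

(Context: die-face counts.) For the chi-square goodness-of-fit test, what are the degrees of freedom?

degrees of freedom = 2

df = k − 1 = 3 − 1 = 2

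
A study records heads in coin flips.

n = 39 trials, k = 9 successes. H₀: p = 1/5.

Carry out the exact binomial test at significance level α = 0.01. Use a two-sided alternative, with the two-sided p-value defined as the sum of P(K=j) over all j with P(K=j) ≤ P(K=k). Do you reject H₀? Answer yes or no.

reject H₀: no

Exact binomial: n=39, k=9, p₀=1/5=0.2000
P(X=j) = C(n,j)·p₀^j·(1−p₀)^(n−j); p = Σ P(X=j) over j with P(X=j) ≤ P(X=9)
p-value (two-sided) = 0.68804
At α=0.01: p ≥ α → fail to reject H₀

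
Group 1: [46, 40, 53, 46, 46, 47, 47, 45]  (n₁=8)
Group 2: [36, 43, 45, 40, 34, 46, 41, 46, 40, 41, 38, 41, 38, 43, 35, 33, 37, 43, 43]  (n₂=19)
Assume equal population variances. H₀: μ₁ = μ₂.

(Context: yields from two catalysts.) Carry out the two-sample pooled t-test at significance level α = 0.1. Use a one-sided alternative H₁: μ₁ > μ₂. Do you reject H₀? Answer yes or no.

x̄₁=46.250, s₁=3.536, n₁=8
x̄₂=40.158, s₂=3.934, n₂=19
s_p² = [7·3.536² + 18·3.934²]/25 = 14.6411
SE = √(s_p²·(1/8+1/19)) = 1.6127
t = (46.250−40.158)/1.6127 = 3.7776
df = 25
p-value (one-sided, H₁ greater) = 0.00044
At α=0.1: p < α → reject H₀

reject H₀: yes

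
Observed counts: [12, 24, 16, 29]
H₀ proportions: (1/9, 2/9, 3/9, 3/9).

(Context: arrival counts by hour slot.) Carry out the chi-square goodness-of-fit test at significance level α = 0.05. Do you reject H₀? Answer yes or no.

n = 81; E_i = n·p_i = [9.00, 18.00, 27.00, 27.00]
χ² = (12−9.00)²/9.00 + (24−18.00)²/18.00 + (16−27.00)²/27.00 + (29−27.00)²/27.00 = 7.6296
df = 3
p-value (upper-tail) = 0.05432
At α=0.05: p ≥ α → fail to reject H₀

reject H₀: no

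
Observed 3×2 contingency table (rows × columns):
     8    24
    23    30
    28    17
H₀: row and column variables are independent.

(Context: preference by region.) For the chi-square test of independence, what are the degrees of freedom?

degrees of freedom = 2

df = (r−1)(c−1) = (3−1)·(2−1) = 2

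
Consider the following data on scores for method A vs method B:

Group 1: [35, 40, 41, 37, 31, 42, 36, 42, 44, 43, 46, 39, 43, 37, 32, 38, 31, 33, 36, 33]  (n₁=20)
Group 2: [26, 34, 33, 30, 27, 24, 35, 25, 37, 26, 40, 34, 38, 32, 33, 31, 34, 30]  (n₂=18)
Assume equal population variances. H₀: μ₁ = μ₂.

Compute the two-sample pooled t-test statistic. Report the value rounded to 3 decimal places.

test statistic = 4.237

x̄₁=37.950, s₁=4.582, n₁=20
x̄₂=31.611, s₂=4.629, n₂=18
s_p² = [19·4.582² + 17·4.629²]/36 = 21.2008
SE = √(s_p²·(1/20+1/18)) = 1.4959
t = (37.950−31.611)/1.4959 = 4.2374
df = 36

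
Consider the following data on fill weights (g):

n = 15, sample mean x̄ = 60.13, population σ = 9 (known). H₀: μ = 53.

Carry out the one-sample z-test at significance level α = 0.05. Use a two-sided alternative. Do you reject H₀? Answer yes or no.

SE = σ/√n = 9/√15 = 2.3238
z = (x̄−μ₀)/SE = (60.13−53)/2.3238 = 3.0683
p-value (two-sided) = 0.00215
At α=0.05: p < α → reject H₀

reject H₀: yes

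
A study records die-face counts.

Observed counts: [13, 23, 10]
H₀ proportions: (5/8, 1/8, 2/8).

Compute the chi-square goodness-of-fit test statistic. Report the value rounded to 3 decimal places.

test statistic = 60.574

n = 46; E_i = n·p_i = [28.75, 5.75, 11.50]
χ² = (13−28.75)²/28.75 + (23−5.75)²/5.75 + (10−11.50)²/11.50 = 60.5739
df = 2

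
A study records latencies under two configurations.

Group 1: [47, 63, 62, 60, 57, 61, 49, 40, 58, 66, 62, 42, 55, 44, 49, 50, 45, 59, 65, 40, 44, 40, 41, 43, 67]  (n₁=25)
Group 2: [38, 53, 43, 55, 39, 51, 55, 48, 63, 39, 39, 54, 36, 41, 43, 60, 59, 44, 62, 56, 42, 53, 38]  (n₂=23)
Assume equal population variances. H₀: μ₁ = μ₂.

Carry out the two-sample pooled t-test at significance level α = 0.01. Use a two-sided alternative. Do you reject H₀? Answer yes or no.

reject H₀: no

x̄₁=52.360, s₁=9.420, n₁=25
x̄₂=48.304, s₂=8.736, n₂=23
s_p² = [24·9.420² + 22·8.736²]/46 = 82.7963
SE = √(s_p²·(1/25+1/23)) = 2.6290
t = (52.360−48.304)/2.6290 = 1.5427
df = 46
p-value (two-sided) = 0.12977
At α=0.01: p ≥ α → fail to reject H₀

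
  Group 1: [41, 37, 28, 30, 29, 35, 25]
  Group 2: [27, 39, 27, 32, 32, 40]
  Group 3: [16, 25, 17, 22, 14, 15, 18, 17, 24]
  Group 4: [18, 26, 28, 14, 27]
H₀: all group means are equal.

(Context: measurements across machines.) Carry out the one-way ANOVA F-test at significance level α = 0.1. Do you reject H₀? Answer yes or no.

reject H₀: yes

Group means [32.14, 32.83, 18.67, 22.60], grand mean 26.037
SSB = Σnᵢ(x̄ᵢ−x̄)² = 1086.072; SSW = ΣΣ(x−x̄ᵢ)² = 634.890
MSB = 1086.072/3 = 362.0242; MSW = 634.890/23 = 27.6039
F = MSB/MSW = 13.1149
df = (3, 23)
p-value (upper-tail) = 0.00003
At α=0.1: p < α → reject H₀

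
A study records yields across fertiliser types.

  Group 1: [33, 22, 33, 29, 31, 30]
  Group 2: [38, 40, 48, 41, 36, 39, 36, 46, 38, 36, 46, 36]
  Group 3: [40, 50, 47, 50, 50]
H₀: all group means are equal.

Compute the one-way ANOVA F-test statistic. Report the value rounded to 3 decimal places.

Group means [29.67, 40.00, 47.40], grand mean 38.913
SSB = Σnᵢ(x̄ᵢ−x̄)² = 887.293; SSW = ΣΣ(x−x̄ᵢ)² = 368.533
MSB = 887.293/2 = 443.6464; MSW = 368.533/20 = 18.4267
F = MSB/MSW = 24.0763
df = (2, 20)

test statistic = 24.076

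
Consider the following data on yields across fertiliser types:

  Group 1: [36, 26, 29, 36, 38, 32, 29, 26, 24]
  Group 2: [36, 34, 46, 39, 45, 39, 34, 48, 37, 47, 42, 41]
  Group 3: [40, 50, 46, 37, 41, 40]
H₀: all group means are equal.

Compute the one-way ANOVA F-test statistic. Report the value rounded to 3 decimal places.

Group means [30.67, 40.67, 42.33], grand mean 37.704
SSB = Σnᵢ(x̄ᵢ−x̄)² = 679.630; SSW = ΣΣ(x−x̄ᵢ)² = 592.000
MSB = 679.630/2 = 339.8148; MSW = 592.000/24 = 24.6667
F = MSB/MSW = 13.7763
df = (2, 24)

test statistic = 13.776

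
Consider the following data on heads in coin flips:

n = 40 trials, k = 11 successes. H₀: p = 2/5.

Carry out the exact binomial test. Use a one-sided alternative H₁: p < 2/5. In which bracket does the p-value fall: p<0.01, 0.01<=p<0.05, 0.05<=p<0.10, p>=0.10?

p-value bracket: 0.05<=p<0.10

Exact binomial: n=40, k=11, p₀=2/5=0.4000
P(X≤11) from Σ C(n,i)·p₀^i·(1−p₀)^(n−i)
p-value (one-sided, H₁ less) = 0.07095
→ bracket: 0.05<=p<0.10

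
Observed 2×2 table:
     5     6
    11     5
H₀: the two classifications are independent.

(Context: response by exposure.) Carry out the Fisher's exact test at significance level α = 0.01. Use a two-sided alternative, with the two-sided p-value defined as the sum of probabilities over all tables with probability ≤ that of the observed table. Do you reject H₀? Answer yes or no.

reject H₀: no

Margins: r₁=11, r₂=16, c₁=16, c₂=11, n=27
p_obs = C(11,5)·C(16,11)/C(27,16); sum pmf over tables with pmf ≤ p_obs
p-value (two-sided) = 0.26380
At α=0.01: p ≥ α → fail to reject H₀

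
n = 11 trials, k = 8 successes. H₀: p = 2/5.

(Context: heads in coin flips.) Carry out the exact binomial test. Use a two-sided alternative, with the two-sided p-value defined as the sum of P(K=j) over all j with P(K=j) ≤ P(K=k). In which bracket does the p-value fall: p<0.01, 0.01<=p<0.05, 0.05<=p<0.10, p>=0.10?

p-value bracket: 0.01<=p<0.05

Exact binomial: n=11, k=8, p₀=2/5=0.4000
P(X=j) = C(n,j)·p₀^j·(1−p₀)^(n−j); p = Σ P(X=j) over j with P(X=j) ≤ P(X=8)
p-value (two-sided) = 0.03291
→ bracket: 0.01<=p<0.05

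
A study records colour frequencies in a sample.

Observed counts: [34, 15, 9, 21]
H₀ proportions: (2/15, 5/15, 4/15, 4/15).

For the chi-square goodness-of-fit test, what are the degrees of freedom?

df = k − 1 = 4 − 1 = 3

degrees of freedom = 3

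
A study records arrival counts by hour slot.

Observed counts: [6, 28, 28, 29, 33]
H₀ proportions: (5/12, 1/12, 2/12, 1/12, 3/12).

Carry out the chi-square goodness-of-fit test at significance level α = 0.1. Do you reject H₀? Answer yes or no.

n = 124; E_i = n·p_i = [51.67, 10.33, 20.67, 10.33, 31.00]
χ² = (6−51.67)²/51.67 + (28−10.33)²/10.33 + (28−20.67)²/20.67 + (29−10.33)²/10.33 + (33−31.00)²/31.00 = 107.0194
df = 4
p-value (upper-tail) = 0.00000
At α=0.1: p < α → reject H₀

reject H₀: yes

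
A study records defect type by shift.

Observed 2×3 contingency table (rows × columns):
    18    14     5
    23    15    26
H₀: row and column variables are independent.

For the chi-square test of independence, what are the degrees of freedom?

degrees of freedom = 2

df = (r−1)(c−1) = (2−1)·(3−1) = 2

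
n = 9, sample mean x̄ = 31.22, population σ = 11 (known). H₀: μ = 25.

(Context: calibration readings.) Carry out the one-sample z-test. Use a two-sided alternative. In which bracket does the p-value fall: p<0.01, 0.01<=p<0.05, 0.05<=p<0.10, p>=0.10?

SE = σ/√n = 11/√9 = 3.6667
z = (x̄−μ₀)/SE = (31.22−25)/3.6667 = 1.6964
p-value (two-sided) = 0.08982
→ bracket: 0.05<=p<0.10

p-value bracket: 0.05<=p<0.10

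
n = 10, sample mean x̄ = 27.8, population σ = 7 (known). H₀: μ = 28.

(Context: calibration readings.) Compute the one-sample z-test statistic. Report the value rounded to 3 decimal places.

SE = σ/√n = 7/√10 = 2.2136
z = (x̄−μ₀)/SE = (27.8−28)/2.2136 = -0.0904

test statistic = -0.090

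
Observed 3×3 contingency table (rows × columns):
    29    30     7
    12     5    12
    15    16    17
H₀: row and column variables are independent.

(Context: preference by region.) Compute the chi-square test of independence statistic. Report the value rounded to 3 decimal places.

Row totals [66, 29, 48], col totals [56, 51, 36], n=143
χ² = (29−25.85)²/25.85 + (30−23.54)²/23.54 + (7−16.62)²/16.62 + (12−11.36)²/11.36 + (5−10.34)²/10.34 + (12−7.30)²/7.30 + (15−18.80)²/18.80 + (16−17.12)²/17.12 + (17−12.08)²/12.08 = 16.3844
df = 4

test statistic = 16.384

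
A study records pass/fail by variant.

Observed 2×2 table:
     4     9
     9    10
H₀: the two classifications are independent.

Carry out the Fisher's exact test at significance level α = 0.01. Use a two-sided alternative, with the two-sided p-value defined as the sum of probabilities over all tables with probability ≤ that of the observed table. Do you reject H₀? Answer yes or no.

reject H₀: no

Margins: r₁=13, r₂=19, c₁=13, c₂=19, n=32
p_obs = C(13,4)·C(19,9)/C(32,13); sum pmf over tables with pmf ≤ p_obs
p-value (two-sided) = 0.47106
At α=0.01: p ≥ α → fail to reject H₀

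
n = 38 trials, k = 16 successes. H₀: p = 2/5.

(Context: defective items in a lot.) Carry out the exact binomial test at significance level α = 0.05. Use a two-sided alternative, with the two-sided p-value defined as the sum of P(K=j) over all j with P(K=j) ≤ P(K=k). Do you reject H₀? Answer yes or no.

Exact binomial: n=38, k=16, p₀=2/5=0.4000
P(X=j) = C(n,j)·p₀^j·(1−p₀)^(n−j); p = Σ P(X=j) over j with P(X=j) ≤ P(X=16)
p-value (two-sided) = 0.86881
At α=0.05: p ≥ α → fail to reject H₀

reject H₀: no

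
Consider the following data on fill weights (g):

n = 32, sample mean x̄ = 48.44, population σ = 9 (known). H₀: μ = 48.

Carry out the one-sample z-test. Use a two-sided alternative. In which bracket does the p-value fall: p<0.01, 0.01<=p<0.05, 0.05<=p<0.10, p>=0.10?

SE = σ/√n = 9/√32 = 1.5910
z = (x̄−μ₀)/SE = (48.44−48)/1.5910 = 0.2766
p-value (two-sided) = 0.78212
→ bracket: p>=0.10

p-value bracket: p>=0.10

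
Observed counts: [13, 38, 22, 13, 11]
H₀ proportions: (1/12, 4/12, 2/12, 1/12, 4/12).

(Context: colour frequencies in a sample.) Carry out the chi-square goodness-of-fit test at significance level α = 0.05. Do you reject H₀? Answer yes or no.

reject H₀: yes

n = 97; E_i = n·p_i = [8.08, 32.33, 16.17, 8.08, 32.33]
χ² = (13−8.08)²/8.08 + (38−32.33)²/32.33 + (22−16.17)²/16.17 + (13−8.08)²/8.08 + (11−32.33)²/32.33 = 23.1546
df = 4
p-value (upper-tail) = 0.00012
At α=0.05: p < α → reject H₀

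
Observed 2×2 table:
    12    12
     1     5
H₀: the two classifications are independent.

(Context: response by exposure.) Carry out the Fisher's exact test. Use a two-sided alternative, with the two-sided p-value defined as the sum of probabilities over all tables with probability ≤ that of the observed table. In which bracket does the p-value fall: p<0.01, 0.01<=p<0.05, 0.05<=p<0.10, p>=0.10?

Margins: r₁=24, r₂=6, c₁=13, c₂=17, n=30
p_obs = C(24,12)·C(6,1)/C(30,13); sum pmf over tables with pmf ≤ p_obs
p-value (two-sided) = 0.19606
→ bracket: p>=0.10

p-value bracket: p>=0.10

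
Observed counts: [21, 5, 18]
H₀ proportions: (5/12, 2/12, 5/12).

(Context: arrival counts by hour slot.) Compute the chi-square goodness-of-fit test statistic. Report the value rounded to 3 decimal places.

test statistic = 1.136

n = 44; E_i = n·p_i = [18.33, 7.33, 18.33]
χ² = (21−18.33)²/18.33 + (5−7.33)²/7.33 + (18−18.33)²/18.33 = 1.1364
df = 2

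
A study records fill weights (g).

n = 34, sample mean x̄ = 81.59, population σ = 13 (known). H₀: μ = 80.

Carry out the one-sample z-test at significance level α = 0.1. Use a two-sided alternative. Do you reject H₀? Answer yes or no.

reject H₀: no

SE = σ/√n = 13/√34 = 2.2295
z = (x̄−μ₀)/SE = (81.59−80)/2.2295 = 0.7132
p-value (two-sided) = 0.47574
At α=0.1: p ≥ α → fail to reject H₀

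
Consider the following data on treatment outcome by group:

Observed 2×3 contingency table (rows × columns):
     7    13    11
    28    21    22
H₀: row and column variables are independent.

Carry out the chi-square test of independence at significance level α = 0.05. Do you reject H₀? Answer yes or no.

reject H₀: no

Row totals [31, 71], col totals [35, 34, 33], n=102
χ² = (7−10.64)²/10.64 + (13−10.33)²/10.33 + (11−10.03)²/10.03 + (28−24.36)²/24.36 + (21−23.67)²/23.67 + (22−22.97)²/22.97 = 2.9103
df = 2
p-value (upper-tail) = 0.23336
At α=0.05: p ≥ α → fail to reject H₀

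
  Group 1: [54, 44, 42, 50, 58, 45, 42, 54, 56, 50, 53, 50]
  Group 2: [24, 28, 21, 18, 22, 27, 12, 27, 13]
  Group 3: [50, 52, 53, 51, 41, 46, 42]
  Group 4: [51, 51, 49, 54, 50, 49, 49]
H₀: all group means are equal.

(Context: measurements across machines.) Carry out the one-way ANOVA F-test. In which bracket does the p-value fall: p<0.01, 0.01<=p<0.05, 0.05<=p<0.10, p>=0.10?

p-value bracket: p<0.01

Group means [49.83, 21.33, 47.86, 50.43], grand mean 42.229
SSB = Σnᵢ(x̄ᵢ−x̄)² = 5315.933; SSW = ΣΣ(x−x̄ᵢ)² = 776.238
MSB = 5315.933/3 = 1771.9778; MSW = 776.238/31 = 25.0399
F = MSB/MSW = 70.7661
df = (3, 31)
p-value (upper-tail) = 0.00000
→ bracket: p<0.01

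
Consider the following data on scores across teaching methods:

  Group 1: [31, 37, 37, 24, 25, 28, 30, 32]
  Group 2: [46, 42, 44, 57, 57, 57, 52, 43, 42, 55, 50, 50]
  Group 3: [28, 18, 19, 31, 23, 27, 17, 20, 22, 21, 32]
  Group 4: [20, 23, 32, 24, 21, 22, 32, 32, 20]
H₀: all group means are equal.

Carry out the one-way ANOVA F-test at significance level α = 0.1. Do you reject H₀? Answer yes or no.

Group means [30.50, 49.58, 23.45, 25.11], grand mean 33.075
SSB = Σnᵢ(x̄ᵢ−x̄)² = 4912.242; SSW = ΣΣ(x−x̄ᵢ)² = 1070.533
MSB = 4912.242/3 = 1637.4141; MSW = 1070.533/36 = 29.7370
F = MSB/MSW = 55.0631
df = (3, 36)
p-value (upper-tail) = 0.00000
At α=0.1: p < α → reject H₀

reject H₀: yes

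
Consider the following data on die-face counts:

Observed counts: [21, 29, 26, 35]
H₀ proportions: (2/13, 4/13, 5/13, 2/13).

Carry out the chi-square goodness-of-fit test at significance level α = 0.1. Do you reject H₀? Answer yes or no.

reject H₀: yes

n = 111; E_i = n·p_i = [17.08, 34.15, 42.69, 17.08]
χ² = (21−17.08)²/17.08 + (29−34.15)²/34.15 + (26−42.69)²/42.69 + (35−17.08)²/17.08 = 27.0167
df = 3
p-value (upper-tail) = 0.00001
At α=0.1: p < α → reject H₀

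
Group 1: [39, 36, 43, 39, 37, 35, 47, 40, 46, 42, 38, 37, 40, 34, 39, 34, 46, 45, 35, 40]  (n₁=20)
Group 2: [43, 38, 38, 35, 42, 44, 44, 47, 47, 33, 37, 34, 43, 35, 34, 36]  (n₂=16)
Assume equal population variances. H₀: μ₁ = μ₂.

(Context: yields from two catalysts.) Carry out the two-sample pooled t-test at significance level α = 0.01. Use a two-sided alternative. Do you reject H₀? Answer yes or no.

x̄₁=39.600, s₁=4.096, n₁=20
x̄₂=39.375, s₂=4.829, n₂=16
s_p² = [19·4.096² + 15·4.829²]/34 = 19.6632
SE = √(s_p²·(1/20+1/16)) = 1.4873
t = (39.600−39.375)/1.4873 = 0.1513
df = 34
p-value (two-sided) = 0.88065
At α=0.01: p ≥ α → fail to reject H₀

reject H₀: no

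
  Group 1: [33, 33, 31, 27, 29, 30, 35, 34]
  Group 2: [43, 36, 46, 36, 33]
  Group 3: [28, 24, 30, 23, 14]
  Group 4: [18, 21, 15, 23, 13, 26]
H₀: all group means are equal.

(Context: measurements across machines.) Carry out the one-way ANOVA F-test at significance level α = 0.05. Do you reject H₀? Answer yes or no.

Group means [31.50, 38.80, 23.80, 19.33], grand mean 28.375
SSB = Σnᵢ(x̄ᵢ−x̄)² = 1216.692; SSW = ΣΣ(x−x̄ᵢ)² = 444.933
MSB = 1216.692/3 = 405.5639; MSW = 444.933/20 = 22.2467
F = MSB/MSW = 18.2303
df = (3, 20)
p-value (upper-tail) = 0.00001
At α=0.05: p < α → reject H₀

reject H₀: yes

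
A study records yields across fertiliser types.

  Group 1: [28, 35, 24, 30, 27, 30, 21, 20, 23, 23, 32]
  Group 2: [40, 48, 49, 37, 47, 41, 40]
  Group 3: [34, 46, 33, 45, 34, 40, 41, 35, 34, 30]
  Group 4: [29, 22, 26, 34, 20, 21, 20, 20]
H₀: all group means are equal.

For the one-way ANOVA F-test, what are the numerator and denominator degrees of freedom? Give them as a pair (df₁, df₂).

degrees of freedom = [3, 32]

k = 4 groups, N = 36 total
df = (k−1, N−k) = (4−1, 36−4) = (3, 32)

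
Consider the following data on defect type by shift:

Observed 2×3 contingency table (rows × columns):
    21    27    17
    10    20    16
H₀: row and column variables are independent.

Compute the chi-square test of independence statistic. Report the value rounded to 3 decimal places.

test statistic = 1.776

Row totals [65, 46], col totals [31, 47, 33], n=111
χ² = (21−18.15)²/18.15 + (27−27.52)²/27.52 + (17−19.32)²/19.32 + (10−12.85)²/12.85 + (20−19.48)²/19.48 + (16−13.68)²/13.68 = 1.7759
df = 2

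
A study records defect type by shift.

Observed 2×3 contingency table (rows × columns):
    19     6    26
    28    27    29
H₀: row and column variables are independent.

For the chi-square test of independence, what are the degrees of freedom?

df = (r−1)(c−1) = (2−1)·(3−1) = 2

degrees of freedom = 2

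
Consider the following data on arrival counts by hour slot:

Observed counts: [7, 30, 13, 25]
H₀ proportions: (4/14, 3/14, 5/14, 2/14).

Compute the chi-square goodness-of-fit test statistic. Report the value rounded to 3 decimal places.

n = 75; E_i = n·p_i = [21.43, 16.07, 26.79, 10.71]
χ² = (7−21.43)²/21.43 + (30−16.07)²/16.07 + (13−26.79)²/26.79 + (25−10.71)²/10.71 = 47.9293
df = 3

test statistic = 47.929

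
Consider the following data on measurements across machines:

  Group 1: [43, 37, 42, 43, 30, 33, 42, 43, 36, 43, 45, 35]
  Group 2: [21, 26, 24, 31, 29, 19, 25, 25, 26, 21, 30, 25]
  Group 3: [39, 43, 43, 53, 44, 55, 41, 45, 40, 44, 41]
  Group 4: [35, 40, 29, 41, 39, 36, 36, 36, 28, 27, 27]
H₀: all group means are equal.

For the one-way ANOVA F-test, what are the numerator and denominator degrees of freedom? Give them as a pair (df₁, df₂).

k = 4 groups, N = 46 total
df = (k−1, N−k) = (4−1, 46−4) = (3, 42)

degrees of freedom = [3, 42]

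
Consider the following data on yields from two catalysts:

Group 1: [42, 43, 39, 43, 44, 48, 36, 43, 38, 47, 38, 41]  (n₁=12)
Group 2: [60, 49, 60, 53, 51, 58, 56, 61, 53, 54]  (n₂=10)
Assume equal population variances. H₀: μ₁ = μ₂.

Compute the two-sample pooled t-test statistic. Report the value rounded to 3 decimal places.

x̄₁=41.833, s₁=3.639, n₁=12
x̄₂=55.500, s₂=4.143, n₂=10
s_p² = [11·3.639² + 9·4.143²]/20 = 15.0083
SE = √(s_p²·(1/12+1/10)) = 1.6588
t = (41.833−55.500)/1.6588 = -8.2390
df = 20

test statistic = -8.239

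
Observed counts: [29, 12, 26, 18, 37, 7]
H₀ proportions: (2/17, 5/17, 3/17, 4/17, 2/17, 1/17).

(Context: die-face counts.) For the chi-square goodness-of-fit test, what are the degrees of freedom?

degrees of freedom = 5

df = k − 1 = 6 − 1 = 5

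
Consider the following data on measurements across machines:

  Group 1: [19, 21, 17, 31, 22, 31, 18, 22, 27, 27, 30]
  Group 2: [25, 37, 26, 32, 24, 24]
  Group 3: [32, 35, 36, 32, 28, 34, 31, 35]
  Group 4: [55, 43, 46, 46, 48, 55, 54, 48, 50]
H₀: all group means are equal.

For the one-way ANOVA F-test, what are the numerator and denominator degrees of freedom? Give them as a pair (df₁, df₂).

k = 4 groups, N = 34 total
df = (k−1, N−k) = (4−1, 34−4) = (3, 30)

degrees of freedom = [3, 30]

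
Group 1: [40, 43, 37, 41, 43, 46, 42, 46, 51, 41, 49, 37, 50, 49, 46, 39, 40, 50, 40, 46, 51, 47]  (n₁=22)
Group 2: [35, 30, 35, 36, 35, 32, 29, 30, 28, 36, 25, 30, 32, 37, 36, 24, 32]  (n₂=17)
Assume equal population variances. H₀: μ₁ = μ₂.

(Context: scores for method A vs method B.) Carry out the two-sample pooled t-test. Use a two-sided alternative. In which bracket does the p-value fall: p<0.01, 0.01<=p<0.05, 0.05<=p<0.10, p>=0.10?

x̄₁=44.273, s₁=4.569, n₁=22
x̄₂=31.882, s₂=3.951, n₂=17
s_p² = [21·4.569² + 16·3.951²]/37 = 18.5981
SE = √(s_p²·(1/22+1/17)) = 1.3926
t = (44.273−31.882)/1.3926 = 8.8972
df = 37
p-value (two-sided) = 0.00000
→ bracket: p<0.01

p-value bracket: p<0.01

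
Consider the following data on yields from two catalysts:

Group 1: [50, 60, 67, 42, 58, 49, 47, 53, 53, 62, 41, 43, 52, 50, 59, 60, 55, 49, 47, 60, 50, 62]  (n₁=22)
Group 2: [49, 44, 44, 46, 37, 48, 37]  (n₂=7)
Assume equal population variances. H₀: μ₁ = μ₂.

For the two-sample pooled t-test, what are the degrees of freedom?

df = n₁ + n₂ − 2 = 22 + 7 − 2 = 27

degrees of freedom = 27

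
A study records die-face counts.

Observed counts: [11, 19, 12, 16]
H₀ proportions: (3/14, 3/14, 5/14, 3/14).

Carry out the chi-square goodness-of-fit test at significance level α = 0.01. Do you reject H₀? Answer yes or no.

n = 58; E_i = n·p_i = [12.43, 12.43, 20.71, 12.43]
χ² = (11−12.43)²/12.43 + (19−12.43)²/12.43 + (12−20.71)²/20.71 + (16−12.43)²/12.43 = 8.3310
df = 3
p-value (upper-tail) = 0.03964
At α=0.01: p ≥ α → fail to reject H₀

reject H₀: no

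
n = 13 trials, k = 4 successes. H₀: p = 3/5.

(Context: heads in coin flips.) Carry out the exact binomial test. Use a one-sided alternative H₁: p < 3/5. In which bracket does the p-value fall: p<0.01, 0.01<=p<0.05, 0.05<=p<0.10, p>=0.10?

Exact binomial: n=13, k=4, p₀=3/5=0.6000
P(X≤4) from Σ C(n,i)·p₀^i·(1−p₀)^(n−i)
p-value (one-sided, H₁ less) = 0.03208
→ bracket: 0.01<=p<0.05

p-value bracket: 0.01<=p<0.05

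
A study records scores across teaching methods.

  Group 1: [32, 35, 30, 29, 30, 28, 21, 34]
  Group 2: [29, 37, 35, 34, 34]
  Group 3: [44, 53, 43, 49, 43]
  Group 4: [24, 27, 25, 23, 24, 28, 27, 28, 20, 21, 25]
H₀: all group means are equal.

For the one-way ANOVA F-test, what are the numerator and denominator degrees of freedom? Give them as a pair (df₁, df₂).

degrees of freedom = [3, 25]

k = 4 groups, N = 29 total
df = (k−1, N−k) = (4−1, 29−4) = (3, 25)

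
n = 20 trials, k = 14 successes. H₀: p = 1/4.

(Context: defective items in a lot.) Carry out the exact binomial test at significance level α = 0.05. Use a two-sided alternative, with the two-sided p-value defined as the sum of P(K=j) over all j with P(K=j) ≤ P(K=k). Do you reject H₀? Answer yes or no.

reject H₀: yes

Exact binomial: n=20, k=14, p₀=1/4=0.2500
P(X=j) = C(n,j)·p₀^j·(1−p₀)^(n−j); p = Σ P(X=j) over j with P(X=j) ≤ P(X=14)
p-value (two-sided) = 0.00003
At α=0.05: p < α → reject H₀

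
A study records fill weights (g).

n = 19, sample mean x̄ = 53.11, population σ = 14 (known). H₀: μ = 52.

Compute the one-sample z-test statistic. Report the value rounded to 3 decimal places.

SE = σ/√n = 14/√19 = 3.2118
z = (x̄−μ₀)/SE = (53.11−52)/3.2118 = 0.3456

test statistic = 0.346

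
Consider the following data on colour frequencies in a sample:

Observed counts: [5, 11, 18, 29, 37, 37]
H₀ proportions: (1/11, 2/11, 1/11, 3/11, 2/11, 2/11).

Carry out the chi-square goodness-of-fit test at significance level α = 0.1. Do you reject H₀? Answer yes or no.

reject H₀: yes

n = 137; E_i = n·p_i = [12.45, 24.91, 12.45, 37.36, 24.91, 24.91]
χ² = (5−12.45)²/12.45 + (11−24.91)²/24.91 + (18−12.45)²/12.45 + (29−37.36)²/37.36 + (37−24.91)²/24.91 + (37−24.91)²/24.91 = 28.3078
df = 5
p-value (upper-tail) = 0.00003
At α=0.1: p < α → reject H₀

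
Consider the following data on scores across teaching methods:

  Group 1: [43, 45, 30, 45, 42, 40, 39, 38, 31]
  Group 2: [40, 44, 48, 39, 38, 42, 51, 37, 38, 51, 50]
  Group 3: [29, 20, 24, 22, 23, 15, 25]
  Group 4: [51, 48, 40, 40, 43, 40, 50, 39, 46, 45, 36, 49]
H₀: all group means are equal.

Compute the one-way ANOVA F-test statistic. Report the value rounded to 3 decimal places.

test statistic = 29.790

Group means [39.22, 43.45, 22.57, 43.92], grand mean 38.872
SSB = Σnᵢ(x̄ᵢ−x̄)² = 2397.445; SSW = ΣΣ(x−x̄ᵢ)² = 938.914
MSB = 2397.445/3 = 799.1484; MSW = 938.914/35 = 26.8261
F = MSB/MSW = 29.7899
df = (3, 35)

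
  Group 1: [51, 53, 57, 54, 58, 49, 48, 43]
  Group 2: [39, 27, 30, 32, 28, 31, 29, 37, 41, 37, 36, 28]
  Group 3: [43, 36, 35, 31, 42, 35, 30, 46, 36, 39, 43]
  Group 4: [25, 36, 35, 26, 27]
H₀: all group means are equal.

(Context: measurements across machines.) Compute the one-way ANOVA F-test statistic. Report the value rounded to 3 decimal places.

Group means [51.62, 32.92, 37.82, 29.80], grand mean 38.139
SSB = Σnᵢ(x̄ᵢ−x̄)² = 2131.078; SSW = ΣΣ(x−x̄ᵢ)² = 809.228
MSB = 2131.078/3 = 710.3592; MSW = 809.228/32 = 25.2884
F = MSB/MSW = 28.0903
df = (3, 32)

test statistic = 28.090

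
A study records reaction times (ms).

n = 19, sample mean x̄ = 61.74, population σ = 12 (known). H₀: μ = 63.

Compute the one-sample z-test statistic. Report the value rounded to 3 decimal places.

SE = σ/√n = 12/√19 = 2.7530
z = (x̄−μ₀)/SE = (61.74−63)/2.7530 = -0.4577

test statistic = -0.458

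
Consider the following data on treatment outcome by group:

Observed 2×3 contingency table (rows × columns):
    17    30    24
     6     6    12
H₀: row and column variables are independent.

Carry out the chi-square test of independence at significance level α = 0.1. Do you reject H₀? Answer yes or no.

reject H₀: no

Row totals [71, 24], col totals [23, 36, 36], n=95
χ² = (17−17.19)²/17.19 + (30−26.91)²/26.91 + (24−26.91)²/26.91 + (6−5.81)²/5.81 + (6−9.09)²/9.09 + (12−9.09)²/9.09 = 2.6591
df = 2
p-value (upper-tail) = 0.26460
At α=0.1: p ≥ α → fail to reject H₀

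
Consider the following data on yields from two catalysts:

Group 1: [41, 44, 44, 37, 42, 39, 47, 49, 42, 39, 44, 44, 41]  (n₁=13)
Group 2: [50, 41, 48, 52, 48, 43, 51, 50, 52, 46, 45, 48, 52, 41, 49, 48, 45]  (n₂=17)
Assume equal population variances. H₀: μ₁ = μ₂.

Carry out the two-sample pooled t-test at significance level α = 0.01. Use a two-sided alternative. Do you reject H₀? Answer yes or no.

x̄₁=42.538, s₁=3.307, n₁=13
x̄₂=47.588, s₂=3.607, n₂=17
s_p² = [12·3.307² + 16·3.607²]/28 = 12.1196
SE = √(s_p²·(1/13+1/17)) = 1.2827
t = (42.538−47.588)/1.2827 = -3.9370
df = 28
p-value (two-sided) = 0.00050
At α=0.01: p < α → reject H₀

reject H₀: yes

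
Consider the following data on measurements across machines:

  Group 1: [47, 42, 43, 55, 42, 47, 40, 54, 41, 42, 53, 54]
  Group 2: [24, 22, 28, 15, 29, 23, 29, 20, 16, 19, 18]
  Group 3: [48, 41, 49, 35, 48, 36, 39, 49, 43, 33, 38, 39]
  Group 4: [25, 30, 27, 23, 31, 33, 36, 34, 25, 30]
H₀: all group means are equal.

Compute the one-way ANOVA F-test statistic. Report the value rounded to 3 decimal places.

test statistic = 50.361

Group means [46.67, 22.09, 41.50, 29.40], grand mean 35.444
SSB = Σnᵢ(x̄ᵢ−x̄)² = 4278.135; SSW = ΣΣ(x−x̄ᵢ)² = 1160.976
MSB = 4278.135/3 = 1426.0451; MSW = 1160.976/41 = 28.3165
F = MSB/MSW = 50.3610
df = (3, 41)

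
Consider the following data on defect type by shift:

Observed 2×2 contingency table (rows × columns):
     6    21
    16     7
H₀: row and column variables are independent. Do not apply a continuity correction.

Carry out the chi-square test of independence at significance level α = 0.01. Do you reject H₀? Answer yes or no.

reject H₀: yes

Row totals [27, 23], col totals [22, 28], n=50
χ² = (6−11.88)²/11.88 + (21−15.12)²/15.12 + (16−10.12)²/10.12 + (7−12.88)²/12.88 = 11.2978
df = 1
p-value (upper-tail) = 0.00078
At α=0.01: p < α → reject H₀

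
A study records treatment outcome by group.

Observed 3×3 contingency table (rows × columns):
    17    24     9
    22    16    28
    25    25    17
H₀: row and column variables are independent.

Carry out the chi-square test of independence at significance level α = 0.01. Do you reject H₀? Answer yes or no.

Row totals [50, 66, 67], col totals [64, 65, 54], n=183
χ² = (17−17.49)²/17.49 + (24−17.76)²/17.76 + (9−14.75)²/14.75 + (22−23.08)²/23.08 + (16−23.44)²/23.44 + (28−19.48)²/19.48 + (25−23.43)²/23.43 + (25−23.80)²/23.80 + (17−19.77)²/19.77 = 11.1493
df = 4
p-value (upper-tail) = 0.02494
At α=0.01: p ≥ α → fail to reject H₀

reject H₀: no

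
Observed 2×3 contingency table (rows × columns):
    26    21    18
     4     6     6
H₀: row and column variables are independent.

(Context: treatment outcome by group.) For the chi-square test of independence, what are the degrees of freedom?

df = (r−1)(c−1) = (2−1)·(3−1) = 2

degrees of freedom = 2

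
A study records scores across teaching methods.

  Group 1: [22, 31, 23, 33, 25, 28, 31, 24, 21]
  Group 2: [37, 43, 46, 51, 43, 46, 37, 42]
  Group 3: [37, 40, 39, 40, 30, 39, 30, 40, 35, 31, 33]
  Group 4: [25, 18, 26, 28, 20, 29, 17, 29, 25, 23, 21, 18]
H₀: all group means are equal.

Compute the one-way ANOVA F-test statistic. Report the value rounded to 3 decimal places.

test statistic = 40.161

Group means [26.44, 43.12, 35.82, 23.25], grand mean 31.400
SSB = Σnᵢ(x̄ᵢ−x̄)² = 2332.616; SSW = ΣΣ(x−x̄ᵢ)² = 696.984
MSB = 2332.616/3 = 777.5388; MSW = 696.984/36 = 19.3607
F = MSB/MSW = 40.1608
df = (3, 36)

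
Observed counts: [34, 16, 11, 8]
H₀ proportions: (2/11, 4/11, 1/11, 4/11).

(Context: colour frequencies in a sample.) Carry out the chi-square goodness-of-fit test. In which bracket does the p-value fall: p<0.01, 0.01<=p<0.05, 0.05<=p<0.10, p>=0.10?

n = 69; E_i = n·p_i = [12.55, 25.09, 6.27, 25.09]
χ² = (34−12.55)²/12.55 + (16−25.09)²/25.09 + (11−6.27)²/6.27 + (8−25.09)²/25.09 = 55.1884
df = 3
p-value (upper-tail) = 0.00000
→ bracket: p<0.01

p-value bracket: p<0.01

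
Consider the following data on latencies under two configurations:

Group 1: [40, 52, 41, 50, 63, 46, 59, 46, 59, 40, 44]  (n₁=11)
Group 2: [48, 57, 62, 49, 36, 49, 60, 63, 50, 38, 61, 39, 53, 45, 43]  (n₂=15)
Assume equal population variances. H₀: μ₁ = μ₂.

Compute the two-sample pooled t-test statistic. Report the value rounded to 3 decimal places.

x̄₁=49.091, s₁=8.215, n₁=11
x̄₂=50.200, s₂=8.994, n₂=15
s_p² = [10·8.215² + 14·8.994²]/24 = 75.3045
SE = √(s_p²·(1/11+1/15)) = 3.4447
t = (49.091−50.200)/3.4447 = -0.3220
df = 24

test statistic = -0.322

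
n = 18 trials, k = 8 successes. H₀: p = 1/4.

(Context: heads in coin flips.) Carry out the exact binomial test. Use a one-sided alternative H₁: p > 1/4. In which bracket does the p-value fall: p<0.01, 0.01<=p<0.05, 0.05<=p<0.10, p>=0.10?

p-value bracket: 0.05<=p<0.10

Exact binomial: n=18, k=8, p₀=1/4=0.2500
P(X≥8) from Σ C(n,i)·p₀^i·(1−p₀)^(n−i)
p-value (one-sided, H₁ greater) = 0.05695
→ bracket: 0.05<=p<0.10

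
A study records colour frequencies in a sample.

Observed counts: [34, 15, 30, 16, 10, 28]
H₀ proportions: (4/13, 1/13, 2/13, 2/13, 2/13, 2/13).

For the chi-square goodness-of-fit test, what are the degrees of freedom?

degrees of freedom = 5

df = k − 1 = 6 − 1 = 5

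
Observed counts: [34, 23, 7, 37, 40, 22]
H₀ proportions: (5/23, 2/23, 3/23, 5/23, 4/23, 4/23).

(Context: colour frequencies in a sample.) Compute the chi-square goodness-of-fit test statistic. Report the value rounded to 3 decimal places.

n = 163; E_i = n·p_i = [35.43, 14.17, 21.26, 35.43, 28.35, 28.35]
χ² = (34−35.43)²/35.43 + (23−14.17)²/14.17 + (7−21.26)²/21.26 + (37−35.43)²/35.43 + (40−28.35)²/28.35 + (22−28.35)²/28.35 = 21.3998
df = 5

test statistic = 21.400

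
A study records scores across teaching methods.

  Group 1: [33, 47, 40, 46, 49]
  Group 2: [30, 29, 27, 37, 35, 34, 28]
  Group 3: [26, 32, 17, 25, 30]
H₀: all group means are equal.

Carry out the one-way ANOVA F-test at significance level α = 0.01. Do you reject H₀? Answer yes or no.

reject H₀: yes

Group means [43.00, 31.43, 26.00], grand mean 33.235
SSB = Σnᵢ(x̄ᵢ−x̄)² = 761.345; SSW = ΣΣ(x−x̄ᵢ)² = 393.714
MSB = 761.345/2 = 380.6723; MSW = 393.714/14 = 28.1224
F = MSB/MSW = 13.5362
df = (2, 14)
p-value (upper-tail) = 0.00053
At α=0.01: p < α → reject H₀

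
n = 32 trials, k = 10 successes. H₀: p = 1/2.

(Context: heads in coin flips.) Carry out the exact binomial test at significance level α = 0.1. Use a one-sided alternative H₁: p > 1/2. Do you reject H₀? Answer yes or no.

reject H₀: no

Exact binomial: n=32, k=10, p₀=1/2=0.5000
P(X≥10) from Σ C(n,i)·p₀^i·(1−p₀)^(n−i)
p-value (one-sided, H₁ greater) = 0.98997
At α=0.1: p ≥ α → fail to reject H₀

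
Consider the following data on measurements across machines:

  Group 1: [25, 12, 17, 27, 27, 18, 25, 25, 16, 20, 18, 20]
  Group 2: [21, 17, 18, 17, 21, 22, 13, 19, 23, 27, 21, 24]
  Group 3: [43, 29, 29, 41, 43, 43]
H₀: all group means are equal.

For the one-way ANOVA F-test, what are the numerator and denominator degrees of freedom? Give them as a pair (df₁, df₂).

k = 3 groups, N = 30 total
df = (k−1, N−k) = (3−1, 30−3) = (2, 27)

degrees of freedom = [2, 27]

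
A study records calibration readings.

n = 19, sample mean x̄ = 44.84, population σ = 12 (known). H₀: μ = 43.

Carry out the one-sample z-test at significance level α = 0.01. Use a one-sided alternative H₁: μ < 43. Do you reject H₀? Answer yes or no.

SE = σ/√n = 12/√19 = 2.7530
z = (x̄−μ₀)/SE = (44.84−43)/2.7530 = 0.6684
p-value (one-sided, H₁ less) = 0.74805
At α=0.01: p ≥ α → fail to reject H₀

reject H₀: no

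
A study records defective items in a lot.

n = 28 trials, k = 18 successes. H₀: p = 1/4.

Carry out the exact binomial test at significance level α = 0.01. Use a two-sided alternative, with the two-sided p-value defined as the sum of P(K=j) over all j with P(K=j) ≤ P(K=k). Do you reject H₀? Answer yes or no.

Exact binomial: n=28, k=18, p₀=1/4=0.2500
P(X=j) = C(n,j)·p₀^j·(1−p₀)^(n−j); p = Σ P(X=j) over j with P(X=j) ≤ P(X=18)
p-value (two-sided) = 0.00001
At α=0.01: p < α → reject H₀

reject H₀: yes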